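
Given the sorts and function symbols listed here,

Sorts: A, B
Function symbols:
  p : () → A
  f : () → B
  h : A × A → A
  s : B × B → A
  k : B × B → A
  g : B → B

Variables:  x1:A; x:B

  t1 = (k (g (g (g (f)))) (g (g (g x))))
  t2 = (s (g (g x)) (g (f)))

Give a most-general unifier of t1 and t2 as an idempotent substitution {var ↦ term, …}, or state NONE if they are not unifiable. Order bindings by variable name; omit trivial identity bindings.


NONE (not unifiable)

head clash or occurs-check failure — not unifiable


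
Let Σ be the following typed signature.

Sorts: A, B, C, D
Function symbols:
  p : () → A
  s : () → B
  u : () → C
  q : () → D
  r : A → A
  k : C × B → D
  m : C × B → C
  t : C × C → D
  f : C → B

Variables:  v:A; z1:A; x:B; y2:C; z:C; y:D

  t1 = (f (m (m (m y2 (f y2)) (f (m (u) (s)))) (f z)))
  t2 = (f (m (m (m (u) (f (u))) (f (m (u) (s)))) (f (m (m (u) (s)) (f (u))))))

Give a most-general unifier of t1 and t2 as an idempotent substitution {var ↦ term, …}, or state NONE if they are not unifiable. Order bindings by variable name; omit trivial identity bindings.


{y2 ↦ (u), z ↦ (m (m (u) (s)) (f (u)))}


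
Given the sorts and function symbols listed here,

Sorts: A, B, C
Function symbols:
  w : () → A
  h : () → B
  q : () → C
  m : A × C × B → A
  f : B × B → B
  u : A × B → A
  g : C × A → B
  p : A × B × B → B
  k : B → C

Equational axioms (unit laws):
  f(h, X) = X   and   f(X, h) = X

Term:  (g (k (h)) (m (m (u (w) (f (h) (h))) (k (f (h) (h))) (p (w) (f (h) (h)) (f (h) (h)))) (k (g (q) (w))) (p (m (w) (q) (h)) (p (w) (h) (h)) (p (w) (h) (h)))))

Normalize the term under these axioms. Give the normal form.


1. (g (k (h)) (m (m (u (w) (f (h) (h))) (k (f (h) (h))) (p (w) (f (h) (h)) (f (h) (h)))) (k (g (q) (w))) (p (m (w) (q) (h)) (p (w) (h) (h)) (p (w) (h) (h)))))  →  (g (k (h)) (m (m (u (w) (h)) (k (f (h) (h))) (p (w) (f (h) (h)) (f (h) (h)))) (k (g (q) (w))) (p (m (w) (q) (h)) (p (w) (h) (h)) (p (w) (h) (h)))))
2. (g (k (h)) (m (m (u (w) (h)) (k (f (h) (h))) (p (w) (f (h) (h)) (f (h) (h)))) (k (g (q) (w))) (p (m (w) (q) (h)) (p (w) (h) (h)) (p (w) (h) (h)))))  →  (g (k (h)) (m (m (u (w) (h)) (k (h)) (p (w) (f (h) (h)) (f (h) (h)))) (k (g (q) (w))) (p (m (w) (q) (h)) (p (w) (h) (h)) (p (w) (h) (h)))))
3. (g (k (h)) (m (m (u (w) (h)) (k (h)) (p (w) (f (h) (h)) (f (h) (h)))) (k (g (q) (w))) (p (m (w) (q) (h)) (p (w) (h) (h)) (p (w) (h) (h)))))  →  (g (k (h)) (m (m (u (w) (h)) (k (h)) (p (w) (h) (f (h) (h)))) (k (g (q) (w))) (p (m (w) (q) (h)) (p (w) (h) (h)) (p (w) (h) (h)))))
4. (g (k (h)) (m (m (u (w) (h)) (k (h)) (p (w) (h) (f (h) (h)))) (k (g (q) (w))) (p (m (w) (q) (h)) (p (w) (h) (h)) (p (w) (h) (h)))))  →  (g (k (h)) (m (m (u (w) (h)) (k (h)) (p (w) (h) (h))) (k (g (q) (w))) (p (m (w) (q) (h)) (p (w) (h) (h)) (p (w) (h) (h)))))

normal form = (g (k (h)) (m (m (u (w) (h)) (k (h)) (p (w) (h) (h))) (k (g (q) (w))) (p (m (w) (q) (h)) (p (w) (h) (h)) (p (w) (h) (h)))))


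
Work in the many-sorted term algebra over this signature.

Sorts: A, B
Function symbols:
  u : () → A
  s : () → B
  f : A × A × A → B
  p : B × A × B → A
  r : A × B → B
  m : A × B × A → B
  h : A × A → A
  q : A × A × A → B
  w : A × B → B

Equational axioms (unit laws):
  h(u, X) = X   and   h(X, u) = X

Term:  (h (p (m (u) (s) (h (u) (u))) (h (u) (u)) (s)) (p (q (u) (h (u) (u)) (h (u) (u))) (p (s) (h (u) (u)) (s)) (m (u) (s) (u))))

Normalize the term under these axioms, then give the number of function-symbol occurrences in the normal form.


size = 21

1. (h (p (m (u) (s) (h (u) (u))) (h (u) (u)) (s)) (p (q (u) (h (u) (u)) (h (u) (u))) (p (s) (h (u) (u)) (s)) (m (u) (s) (u))))  →  (h (p (m (u) (s) (u)) (h (u) (u)) (s)) (p (q (u) (h (u) (u)) (h (u) (u))) (p (s) (h (u) (u)) (s)) (m (u) (s) (u))))
2. (h (p (m (u) (s) (u)) (h (u) (u)) (s)) (p (q (u) (h (u) (u)) (h (u) (u))) (p (s) (h (u) (u)) (s)) (m (u) (s) (u))))  →  (h (p (m (u) (s) (u)) (u) (s)) (p (q (u) (h (u) (u)) (h (u) (u))) (p (s) (h (u) (u)) (s)) (m (u) (s) (u))))
3. (h (p (m (u) (s) (u)) (u) (s)) (p (q (u) (h (u) (u)) (h (u) (u))) (p (s) (h (u) (u)) (s)) (m (u) (s) (u))))  →  (h (p (m (u) (s) (u)) (u) (s)) (p (q (u) (u) (h (u) (u))) (p (s) (h (u) (u)) (s)) (m (u) (s) (u))))
4. (h (p (m (u) (s) (u)) (u) (s)) (p (q (u) (u) (h (u) (u))) (p (s) (h (u) (u)) (s)) (m (u) (s) (u))))  →  (h (p (m (u) (s) (u)) (u) (s)) (p (q (u) (u) (u)) (p (s) (h (u) (u)) (s)) (m (u) (s) (u))))
5. (h (p (m (u) (s) (u)) (u) (s)) (p (q (u) (u) (u)) (p (s) (h (u) (u)) (s)) (m (u) (s) (u))))  →  (h (p (m (u) (s) (u)) (u) (s)) (p (q (u) (u) (u)) (p (s) (u) (s)) (m (u) (s) (u))))
normal form: (h (p (m (u) (s) (u)) (u) (s)) (p (q (u) (u) (u)) (p (s) (u) (s)) (m (u) (s) (u))))


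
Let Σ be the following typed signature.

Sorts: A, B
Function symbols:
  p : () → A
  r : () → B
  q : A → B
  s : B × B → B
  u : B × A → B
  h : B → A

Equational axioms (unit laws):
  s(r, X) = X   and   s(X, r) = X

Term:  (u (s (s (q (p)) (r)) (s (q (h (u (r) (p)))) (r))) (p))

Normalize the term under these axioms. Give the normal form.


1. (u (s (s (q (p)) (r)) (s (q (h (u (r) (p)))) (r))) (p))  →  (u (s (q (p)) (s (q (h (u (r) (p)))) (r))) (p))
2. (u (s (q (p)) (s (q (h (u (r) (p)))) (r))) (p))  →  (u (s (q (p)) (q (h (u (r) (p))))) (p))

normal form = (u (s (q (p)) (q (h (u (r) (p))))) (p))


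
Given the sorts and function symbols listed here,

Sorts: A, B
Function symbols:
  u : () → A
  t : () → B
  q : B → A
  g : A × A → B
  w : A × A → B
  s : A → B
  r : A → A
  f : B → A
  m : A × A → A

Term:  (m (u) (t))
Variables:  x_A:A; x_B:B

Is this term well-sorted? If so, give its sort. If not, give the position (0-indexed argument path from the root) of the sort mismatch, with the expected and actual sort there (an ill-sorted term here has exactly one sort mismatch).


  (u) : A
  (t) : B
(m (u) (t)) : ✗ arg 1 at [1] has sort B, expected A

ill-sorted at position [1]: expected A, got B


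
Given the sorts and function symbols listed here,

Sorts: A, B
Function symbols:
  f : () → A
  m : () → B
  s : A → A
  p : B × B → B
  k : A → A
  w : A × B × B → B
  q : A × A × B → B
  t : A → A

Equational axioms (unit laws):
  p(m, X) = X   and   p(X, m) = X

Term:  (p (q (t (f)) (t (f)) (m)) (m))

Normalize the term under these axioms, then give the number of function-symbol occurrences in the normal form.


1. (p (q (t (f)) (t (f)) (m)) (m))  →  (q (t (f)) (t (f)) (m))
normal form: (q (t (f)) (t (f)) (m))

size = 6


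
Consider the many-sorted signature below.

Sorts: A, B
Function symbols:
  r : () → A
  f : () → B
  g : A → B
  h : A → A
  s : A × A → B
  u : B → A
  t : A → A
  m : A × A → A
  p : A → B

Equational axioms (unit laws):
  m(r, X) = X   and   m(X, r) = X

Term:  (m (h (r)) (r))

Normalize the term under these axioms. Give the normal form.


normal form = (h (r))

1. (m (h (r)) (r))  →  (h (r))


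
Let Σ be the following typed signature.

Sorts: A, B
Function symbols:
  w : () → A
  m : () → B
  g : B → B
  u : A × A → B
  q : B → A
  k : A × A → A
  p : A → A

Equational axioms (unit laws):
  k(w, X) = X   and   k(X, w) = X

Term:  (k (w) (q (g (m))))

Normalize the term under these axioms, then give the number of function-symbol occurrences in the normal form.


size = 3

1. (k (w) (q (g (m))))  →  (q (g (m)))
normal form: (q (g (m)))


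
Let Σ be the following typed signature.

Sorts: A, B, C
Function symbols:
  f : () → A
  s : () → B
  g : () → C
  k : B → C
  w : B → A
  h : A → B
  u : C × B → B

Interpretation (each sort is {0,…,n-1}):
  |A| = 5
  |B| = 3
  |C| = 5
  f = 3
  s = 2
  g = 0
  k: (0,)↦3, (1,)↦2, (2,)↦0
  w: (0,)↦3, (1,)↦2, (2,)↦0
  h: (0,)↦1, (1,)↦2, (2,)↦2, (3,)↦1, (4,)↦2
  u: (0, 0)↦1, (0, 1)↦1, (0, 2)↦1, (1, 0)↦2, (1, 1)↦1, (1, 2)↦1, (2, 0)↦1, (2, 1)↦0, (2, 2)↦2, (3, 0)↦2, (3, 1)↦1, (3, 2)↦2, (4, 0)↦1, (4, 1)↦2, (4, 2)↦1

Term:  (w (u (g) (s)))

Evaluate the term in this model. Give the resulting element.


  g = 0
  s = 2
  (u (g) (s)) = u(0, 2) = 1
  (w (u (g) (s))) = w(1,) = 2

value = 2


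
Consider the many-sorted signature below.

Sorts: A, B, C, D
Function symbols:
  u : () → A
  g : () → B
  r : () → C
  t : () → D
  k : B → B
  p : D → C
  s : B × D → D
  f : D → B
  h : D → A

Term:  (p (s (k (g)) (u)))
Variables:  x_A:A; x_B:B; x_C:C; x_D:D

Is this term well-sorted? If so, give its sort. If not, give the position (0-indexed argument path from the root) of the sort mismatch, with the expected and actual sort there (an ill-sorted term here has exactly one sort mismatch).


      (g) : B
    (k (g)) : B
    (u) : A
  (s (k (g)) (u)) : ✗ arg 1 at [0, 1] has sort A, expected D

ill-sorted at position [0, 1]: expected D, got A


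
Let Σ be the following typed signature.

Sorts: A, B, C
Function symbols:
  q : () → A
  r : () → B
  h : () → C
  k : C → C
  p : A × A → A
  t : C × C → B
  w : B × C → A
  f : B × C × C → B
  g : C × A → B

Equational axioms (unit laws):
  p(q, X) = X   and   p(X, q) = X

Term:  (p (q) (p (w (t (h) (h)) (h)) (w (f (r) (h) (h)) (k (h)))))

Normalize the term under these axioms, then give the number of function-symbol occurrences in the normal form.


size = 13

1. (p (q) (p (w (t (h) (h)) (h)) (w (f (r) (h) (h)) (k (h)))))  →  (p (w (t (h) (h)) (h)) (w (f (r) (h) (h)) (k (h))))
normal form: (p (w (t (h) (h)) (h)) (w (f (r) (h) (h)) (k (h))))


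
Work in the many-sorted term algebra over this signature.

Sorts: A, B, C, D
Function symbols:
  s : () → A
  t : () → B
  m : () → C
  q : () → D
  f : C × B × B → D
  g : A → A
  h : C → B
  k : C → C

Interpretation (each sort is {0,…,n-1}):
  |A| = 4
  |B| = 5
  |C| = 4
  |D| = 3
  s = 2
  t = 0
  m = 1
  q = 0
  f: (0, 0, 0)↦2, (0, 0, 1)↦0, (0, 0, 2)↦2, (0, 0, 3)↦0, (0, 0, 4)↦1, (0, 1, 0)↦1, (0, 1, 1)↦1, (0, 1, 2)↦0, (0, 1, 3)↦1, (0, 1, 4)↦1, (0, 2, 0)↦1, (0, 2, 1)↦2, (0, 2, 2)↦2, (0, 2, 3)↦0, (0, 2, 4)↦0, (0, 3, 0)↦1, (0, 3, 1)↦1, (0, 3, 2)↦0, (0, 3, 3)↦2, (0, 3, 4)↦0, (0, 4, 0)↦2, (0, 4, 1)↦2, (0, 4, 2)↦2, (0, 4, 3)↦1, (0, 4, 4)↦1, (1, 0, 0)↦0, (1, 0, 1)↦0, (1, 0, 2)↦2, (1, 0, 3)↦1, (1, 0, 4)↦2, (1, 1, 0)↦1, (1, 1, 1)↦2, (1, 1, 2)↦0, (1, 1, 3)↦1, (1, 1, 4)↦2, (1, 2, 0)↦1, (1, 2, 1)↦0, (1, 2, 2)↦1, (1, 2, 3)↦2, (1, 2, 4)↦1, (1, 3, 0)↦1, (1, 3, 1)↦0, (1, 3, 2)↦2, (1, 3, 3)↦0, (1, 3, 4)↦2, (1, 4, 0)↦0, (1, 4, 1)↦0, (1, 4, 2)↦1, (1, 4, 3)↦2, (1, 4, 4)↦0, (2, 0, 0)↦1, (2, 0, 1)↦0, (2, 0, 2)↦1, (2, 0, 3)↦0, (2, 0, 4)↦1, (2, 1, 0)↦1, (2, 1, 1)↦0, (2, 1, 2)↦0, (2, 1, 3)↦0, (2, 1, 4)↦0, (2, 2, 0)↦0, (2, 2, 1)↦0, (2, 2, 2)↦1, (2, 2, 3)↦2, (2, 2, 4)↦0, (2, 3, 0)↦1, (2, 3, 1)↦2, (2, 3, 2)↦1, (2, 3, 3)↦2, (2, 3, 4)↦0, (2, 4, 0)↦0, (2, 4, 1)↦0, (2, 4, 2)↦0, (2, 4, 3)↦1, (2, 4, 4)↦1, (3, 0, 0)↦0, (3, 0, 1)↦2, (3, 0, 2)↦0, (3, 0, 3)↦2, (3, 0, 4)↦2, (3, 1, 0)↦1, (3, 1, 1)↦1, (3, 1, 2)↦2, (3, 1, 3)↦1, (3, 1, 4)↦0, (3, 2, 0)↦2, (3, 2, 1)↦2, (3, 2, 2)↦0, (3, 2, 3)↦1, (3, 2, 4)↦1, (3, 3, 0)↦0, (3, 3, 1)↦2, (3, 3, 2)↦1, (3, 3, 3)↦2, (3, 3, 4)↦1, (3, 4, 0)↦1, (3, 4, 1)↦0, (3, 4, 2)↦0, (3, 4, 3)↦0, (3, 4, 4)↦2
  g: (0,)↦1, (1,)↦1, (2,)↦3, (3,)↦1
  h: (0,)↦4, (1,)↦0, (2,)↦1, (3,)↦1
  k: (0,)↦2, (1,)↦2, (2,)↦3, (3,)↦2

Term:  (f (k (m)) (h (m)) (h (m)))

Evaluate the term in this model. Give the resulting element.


  m = 1
  (k (m)) = k(1,) = 2
  m = 1
  (h (m)) = h(1,) = 0
  m = 1
  (h (m)) = h(1,) = 0
  (f (k (m)) (h (m)) (h (m))) = f(2, 0, 0) = 1

value = 1


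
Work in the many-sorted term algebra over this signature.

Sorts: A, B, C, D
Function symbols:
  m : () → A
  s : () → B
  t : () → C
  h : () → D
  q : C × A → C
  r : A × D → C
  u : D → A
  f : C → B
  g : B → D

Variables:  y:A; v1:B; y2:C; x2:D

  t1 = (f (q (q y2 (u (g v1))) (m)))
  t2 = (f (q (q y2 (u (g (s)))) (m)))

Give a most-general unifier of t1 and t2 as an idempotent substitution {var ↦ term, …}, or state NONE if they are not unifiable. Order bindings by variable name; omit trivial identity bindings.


{v1 ↦ (s)}


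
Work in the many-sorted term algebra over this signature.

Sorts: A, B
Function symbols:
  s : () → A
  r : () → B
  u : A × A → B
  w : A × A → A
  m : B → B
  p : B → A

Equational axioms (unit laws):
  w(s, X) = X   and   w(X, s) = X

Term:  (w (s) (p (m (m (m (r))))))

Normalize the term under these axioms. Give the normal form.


1. (w (s) (p (m (m (m (r))))))  →  (p (m (m (m (r)))))

normal form = (p (m (m (m (r)))))


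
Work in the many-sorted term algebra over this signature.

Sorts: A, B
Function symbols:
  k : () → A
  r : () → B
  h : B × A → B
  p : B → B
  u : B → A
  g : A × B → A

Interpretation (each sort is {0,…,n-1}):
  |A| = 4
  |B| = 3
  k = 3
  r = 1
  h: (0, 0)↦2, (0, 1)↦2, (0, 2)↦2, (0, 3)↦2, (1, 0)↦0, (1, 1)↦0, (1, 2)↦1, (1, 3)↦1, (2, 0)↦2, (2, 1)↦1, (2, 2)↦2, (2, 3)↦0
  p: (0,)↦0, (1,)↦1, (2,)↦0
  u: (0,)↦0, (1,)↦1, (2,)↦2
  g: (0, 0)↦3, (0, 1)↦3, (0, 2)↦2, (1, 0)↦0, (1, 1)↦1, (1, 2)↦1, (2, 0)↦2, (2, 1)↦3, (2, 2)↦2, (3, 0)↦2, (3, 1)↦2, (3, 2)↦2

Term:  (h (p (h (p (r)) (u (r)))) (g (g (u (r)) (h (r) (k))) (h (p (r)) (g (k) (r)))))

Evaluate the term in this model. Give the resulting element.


  r = 1
  (p (r)) = p(1,) = 1
  r = 1
  (u (r)) = u(1,) = 1
  (h (p (r)) (u (r))) = h(1, 1) = 0
  (p (h (p (r)) (u (r)))) = p(0,) = 0
  r = 1
  (u (r)) = u(1,) = 1
  r = 1
  k = 3
  (h (r) (k)) = h(1, 3) = 1
  (g (u (r)) (h (r) (k))) = g(1, 1) = 1
  r = 1
  (p (r)) = p(1,) = 1
  k = 3
  r = 1
  (g (k) (r)) = g(3, 1) = 2
  (h (p (r)) (g (k) (r))) = h(1, 2) = 1
  (g (g (u (r)) (h (r) (k))) (h (p (r)) (g (k) (r)))) = g(1, 1) = 1
  (h (p (h (p (r)) (u (r)))) (g (g (u (r)) (h (r) (k))) (h (p (r)) (g (k) (r))))) = h(0, 1) = 2

value = 2


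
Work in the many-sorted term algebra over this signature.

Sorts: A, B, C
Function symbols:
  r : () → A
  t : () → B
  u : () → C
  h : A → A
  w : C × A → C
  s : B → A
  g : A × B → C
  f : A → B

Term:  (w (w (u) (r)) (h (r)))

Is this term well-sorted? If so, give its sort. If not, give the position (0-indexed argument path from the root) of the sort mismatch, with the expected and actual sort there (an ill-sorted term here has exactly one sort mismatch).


    (u) : C
    (r) : A
  (w (u) (r)) : C
    (r) : A
  (h (r)) : A
(w (w (u) (r)) (h (r))) : C

well-sorted; sort = C


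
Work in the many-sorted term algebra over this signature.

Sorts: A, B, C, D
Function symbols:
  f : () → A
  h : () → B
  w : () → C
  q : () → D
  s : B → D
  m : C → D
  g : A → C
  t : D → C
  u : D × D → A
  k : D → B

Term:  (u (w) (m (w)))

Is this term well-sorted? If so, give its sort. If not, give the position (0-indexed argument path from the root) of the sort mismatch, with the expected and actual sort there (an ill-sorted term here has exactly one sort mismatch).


  (w) : C
    (w) : C
  (m (w)) : D
(u (w) (m (w))) : ✗ arg 0 at [0] has sort C, expected D

ill-sorted at position [0]: expected D, got C


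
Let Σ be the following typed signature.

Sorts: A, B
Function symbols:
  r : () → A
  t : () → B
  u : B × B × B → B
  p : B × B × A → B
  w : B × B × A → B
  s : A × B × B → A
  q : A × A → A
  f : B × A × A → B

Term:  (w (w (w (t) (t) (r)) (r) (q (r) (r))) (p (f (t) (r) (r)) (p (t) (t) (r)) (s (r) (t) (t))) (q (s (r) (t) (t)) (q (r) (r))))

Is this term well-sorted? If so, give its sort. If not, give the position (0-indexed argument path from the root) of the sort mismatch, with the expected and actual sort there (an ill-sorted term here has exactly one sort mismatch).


ill-sorted at position [0, 1]: expected B, got A

      (t) : B
      (t) : B
      (r) : A
    (w (t) (t) (r)) : B
    (r) : A
      (r) : A
      (r) : A
    (q (r) (r)) : A
  (w (w (t) (t) (r)) (r) (q (r) (r))) : ✗ arg 1 at [0, 1] has sort A, expected B
      (t) : B
      (r) : A
      (r) : A
    (f (t) (r) (r)) : B
      (t) : B
      (t) : B
      (r) : A
    (p (t) (t) (r)) : B
      (r) : A
      (t) : B
      (t) : B
    (s (r) (t) (t)) : A
  (p (f (t) (r) (r)) (p (t) (t) (r)) (s (r) (t) (t))) : B
      (r) : A
      (t) : B
      (t) : B
    (s (r) (t) (t)) : A
      (r) : A
      (r) : A
    (q (r) (r)) : A
  (q (s (r) (t) (t)) (q (r) (r))) : A


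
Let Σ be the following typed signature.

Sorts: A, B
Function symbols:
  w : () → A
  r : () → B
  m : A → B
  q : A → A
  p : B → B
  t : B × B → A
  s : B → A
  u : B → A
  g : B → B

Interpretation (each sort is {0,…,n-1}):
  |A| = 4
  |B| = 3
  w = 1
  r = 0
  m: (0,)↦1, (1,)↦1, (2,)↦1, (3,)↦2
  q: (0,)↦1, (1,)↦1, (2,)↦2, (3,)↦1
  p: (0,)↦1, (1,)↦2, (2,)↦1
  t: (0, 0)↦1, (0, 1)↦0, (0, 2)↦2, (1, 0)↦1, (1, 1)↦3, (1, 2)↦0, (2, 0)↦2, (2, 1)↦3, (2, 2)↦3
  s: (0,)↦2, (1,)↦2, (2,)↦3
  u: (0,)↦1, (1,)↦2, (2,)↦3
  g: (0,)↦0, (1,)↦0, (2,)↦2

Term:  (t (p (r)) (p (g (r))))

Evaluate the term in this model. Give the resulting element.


  r = 0
  (p (r)) = p(0,) = 1
  r = 0
  (g (r)) = g(0,) = 0
  (p (g (r))) = p(0,) = 1
  (t (p (r)) (p (g (r)))) = t(1, 1) = 3

value = 3


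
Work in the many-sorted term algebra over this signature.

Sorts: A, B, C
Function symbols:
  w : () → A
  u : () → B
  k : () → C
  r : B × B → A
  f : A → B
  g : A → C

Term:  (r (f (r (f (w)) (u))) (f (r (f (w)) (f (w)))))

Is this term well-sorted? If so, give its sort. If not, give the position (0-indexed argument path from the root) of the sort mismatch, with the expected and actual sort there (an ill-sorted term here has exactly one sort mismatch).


well-sorted; sort = A

        (w) : A
      (f (w)) : B
      (u) : B
    (r (f (w)) (u)) : A
  (f (r (f (w)) (u))) : B
        (w) : A
      (f (w)) : B
        (w) : A
      (f (w)) : B
    (r (f (w)) (f (w))) : A
  (f (r (f (w)) (f (w)))) : B
(r (f (r (f (w)) (u))) (f (r (f (w)) (f (w))))) : A


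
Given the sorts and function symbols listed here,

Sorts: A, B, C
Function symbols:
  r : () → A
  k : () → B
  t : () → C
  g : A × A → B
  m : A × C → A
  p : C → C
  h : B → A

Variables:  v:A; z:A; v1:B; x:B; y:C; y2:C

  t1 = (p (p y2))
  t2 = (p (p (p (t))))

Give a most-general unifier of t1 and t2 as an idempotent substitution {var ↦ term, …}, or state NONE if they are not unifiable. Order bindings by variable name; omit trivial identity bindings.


{y2 ↦ (p (t))}


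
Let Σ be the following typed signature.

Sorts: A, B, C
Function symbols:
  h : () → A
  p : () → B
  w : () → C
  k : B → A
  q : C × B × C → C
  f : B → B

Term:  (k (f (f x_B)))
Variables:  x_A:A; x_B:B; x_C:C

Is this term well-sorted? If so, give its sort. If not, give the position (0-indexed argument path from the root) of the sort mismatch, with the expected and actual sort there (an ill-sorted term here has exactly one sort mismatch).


      x_B : B
    (f x_B) : B
  (f (f x_B)) : B
(k (f (f x_B))) : A

well-sorted; sort = A


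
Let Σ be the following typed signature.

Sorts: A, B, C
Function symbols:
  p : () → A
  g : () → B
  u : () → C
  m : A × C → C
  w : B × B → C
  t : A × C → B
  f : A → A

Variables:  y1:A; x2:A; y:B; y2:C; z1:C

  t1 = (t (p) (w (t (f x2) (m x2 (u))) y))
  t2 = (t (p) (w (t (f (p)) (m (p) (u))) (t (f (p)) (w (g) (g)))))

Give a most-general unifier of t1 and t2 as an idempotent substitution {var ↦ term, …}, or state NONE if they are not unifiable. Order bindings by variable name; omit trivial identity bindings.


{x2 ↦ (p), y ↦ (t (f (p)) (w (g) (g)))}


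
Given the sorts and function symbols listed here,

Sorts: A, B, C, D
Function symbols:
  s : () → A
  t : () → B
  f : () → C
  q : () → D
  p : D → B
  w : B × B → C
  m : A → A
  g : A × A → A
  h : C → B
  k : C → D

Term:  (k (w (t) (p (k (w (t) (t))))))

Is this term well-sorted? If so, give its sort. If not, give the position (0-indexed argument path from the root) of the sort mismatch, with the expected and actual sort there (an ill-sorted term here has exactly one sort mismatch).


    (t) : B
          (t) : B
          (t) : B
        (w (t) (t)) : C
      (k (w (t) (t))) : D
    (p (k (w (t) (t)))) : B
  (w (t) (p (k (w (t) (t))))) : C
(k (w (t) (p (k (w (t) (t)))))) : D

well-sorted; sort = D


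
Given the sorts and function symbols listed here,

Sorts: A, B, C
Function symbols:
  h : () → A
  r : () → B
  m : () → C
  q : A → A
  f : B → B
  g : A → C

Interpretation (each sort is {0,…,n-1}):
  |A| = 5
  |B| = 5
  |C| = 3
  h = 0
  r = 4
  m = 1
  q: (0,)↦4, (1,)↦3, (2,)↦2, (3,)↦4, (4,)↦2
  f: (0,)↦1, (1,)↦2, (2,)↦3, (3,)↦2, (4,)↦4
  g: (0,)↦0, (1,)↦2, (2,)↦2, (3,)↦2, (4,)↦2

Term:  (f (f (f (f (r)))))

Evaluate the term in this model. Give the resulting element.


value = 4

  r = 4
  (f (r)) = f(4,) = 4
  (f (f (r))) = f(4,) = 4
  (f (f (f (r)))) = f(4,) = 4
  (f (f (f (f (r))))) = f(4,) = 4


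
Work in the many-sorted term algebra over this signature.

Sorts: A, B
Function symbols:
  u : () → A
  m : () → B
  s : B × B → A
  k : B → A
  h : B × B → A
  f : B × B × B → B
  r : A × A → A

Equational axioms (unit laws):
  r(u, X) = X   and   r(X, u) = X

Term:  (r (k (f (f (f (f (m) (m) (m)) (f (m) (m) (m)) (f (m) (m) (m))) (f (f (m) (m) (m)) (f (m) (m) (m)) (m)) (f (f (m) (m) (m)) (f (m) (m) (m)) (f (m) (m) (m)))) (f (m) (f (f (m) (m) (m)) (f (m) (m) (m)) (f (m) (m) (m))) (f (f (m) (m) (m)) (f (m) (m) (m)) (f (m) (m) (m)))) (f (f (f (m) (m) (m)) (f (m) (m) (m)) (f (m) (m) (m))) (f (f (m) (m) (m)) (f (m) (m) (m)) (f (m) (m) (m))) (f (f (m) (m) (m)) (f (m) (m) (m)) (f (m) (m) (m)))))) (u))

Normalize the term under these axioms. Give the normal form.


normal form = (k (f (f (f (f (m) (m) (m)) (f (m) (m) (m)) (f (m) (m) (m))) (f (f (m) (m) (m)) (f (m) (m) (m)) (m)) (f (f (m) (m) (m)) (f (m) (m) (m)) (f (m) (m) (m)))) (f (m) (f (f (m) (m) (m)) (f (m) (m) (m)) (f (m) (m) (m))) (f (f (m) (m) (m)) (f (m) (m) (m)) (f (m) (m) (m)))) (f (f (f (m) (m) (m)) (f (m) (m) (m)) (f (m) (m) (m))) (f (f (m) (m) (m)) (f (m) (m) (m)) (f (m) (m) (m))) (f (f (m) (m) (m)) (f (m) (m) (m)) (f (m) (m) (m))))))

1. (r (k (f (f (f (f (m) (m) (m)) (f (m) (m) (m)) (f (m) (m) (m))) (f (f (m) (m) (m)) (f (m) (m) (m)) (m)) (f (f (m) (m) (m)) (f (m) (m) (m)) (f (m) (m) (m)))) (f (m) (f (f (m) (m) (m)) (f (m) (m) (m)) (f (m) (m) (m))) (f (f (m) (m) (m)) (f (m) (m) (m)) (f (m) (m) (m)))) (f (f (f (m) (m) (m)) (f (m) (m) (m)) (f (m) (m) (m))) (f (f (m) (m) (m)) (f (m) (m) (m)) (f (m) (m) (m))) (f (f (m) (m) (m)) (f (m) (m) (m)) (f (m) (m) (m)))))) (u))  →  (k (f (f (f (f (m) (m) (m)) (f (m) (m) (m)) (f (m) (m) (m))) (f (f (m) (m) (m)) (f (m) (m) (m)) (m)) (f (f (m) (m) (m)) (f (m) (m) (m)) (f (m) (m) (m)))) (f (m) (f (f (m) (m) (m)) (f (m) (m) (m)) (f (m) (m) (m))) (f (f (m) (m) (m)) (f (m) (m) (m)) (f (m) (m) (m)))) (f (f (f (m) (m) (m)) (f (m) (m) (m)) (f (m) (m) (m))) (f (f (m) (m) (m)) (f (m) (m) (m)) (f (m) (m) (m))) (f (f (m) (m) (m)) (f (m) (m) (m)) (f (m) (m) (m))))))


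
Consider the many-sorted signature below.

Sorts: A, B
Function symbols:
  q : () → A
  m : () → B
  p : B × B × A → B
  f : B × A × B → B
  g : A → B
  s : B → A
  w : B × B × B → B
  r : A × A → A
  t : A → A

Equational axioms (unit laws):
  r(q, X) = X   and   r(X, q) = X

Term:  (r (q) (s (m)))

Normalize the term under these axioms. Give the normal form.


normal form = (s (m))

1. (r (q) (s (m)))  →  (s (m))


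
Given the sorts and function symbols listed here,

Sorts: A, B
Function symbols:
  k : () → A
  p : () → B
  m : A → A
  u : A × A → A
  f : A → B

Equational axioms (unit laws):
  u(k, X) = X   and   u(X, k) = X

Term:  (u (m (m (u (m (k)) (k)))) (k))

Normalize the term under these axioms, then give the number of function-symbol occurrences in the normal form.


1. (u (m (m (u (m (k)) (k)))) (k))  →  (m (m (u (m (k)) (k))))
2. (m (m (u (m (k)) (k))))  →  (m (m (m (k))))
normal form: (m (m (m (k))))

size = 4


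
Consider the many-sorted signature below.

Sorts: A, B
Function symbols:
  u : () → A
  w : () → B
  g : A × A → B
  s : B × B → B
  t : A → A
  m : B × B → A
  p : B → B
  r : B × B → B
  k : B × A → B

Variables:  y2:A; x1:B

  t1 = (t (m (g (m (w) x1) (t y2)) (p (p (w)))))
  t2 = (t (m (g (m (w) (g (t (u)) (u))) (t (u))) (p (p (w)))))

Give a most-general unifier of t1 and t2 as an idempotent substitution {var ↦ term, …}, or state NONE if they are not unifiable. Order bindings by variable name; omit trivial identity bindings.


{x1 ↦ (g (t (u)) (u)), y2 ↦ (u)}


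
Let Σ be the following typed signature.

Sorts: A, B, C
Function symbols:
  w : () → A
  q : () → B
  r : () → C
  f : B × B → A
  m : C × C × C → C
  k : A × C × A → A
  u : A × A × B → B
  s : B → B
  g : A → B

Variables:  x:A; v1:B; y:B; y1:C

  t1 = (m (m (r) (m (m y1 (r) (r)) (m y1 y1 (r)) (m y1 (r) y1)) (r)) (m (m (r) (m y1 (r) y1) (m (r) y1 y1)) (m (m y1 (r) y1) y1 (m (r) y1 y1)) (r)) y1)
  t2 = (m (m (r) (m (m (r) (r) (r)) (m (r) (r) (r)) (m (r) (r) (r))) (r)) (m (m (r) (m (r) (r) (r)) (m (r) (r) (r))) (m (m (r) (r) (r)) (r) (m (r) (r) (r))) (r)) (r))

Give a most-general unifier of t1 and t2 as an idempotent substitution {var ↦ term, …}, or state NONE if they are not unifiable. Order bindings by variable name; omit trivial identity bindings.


{y1 ↦ (r)}


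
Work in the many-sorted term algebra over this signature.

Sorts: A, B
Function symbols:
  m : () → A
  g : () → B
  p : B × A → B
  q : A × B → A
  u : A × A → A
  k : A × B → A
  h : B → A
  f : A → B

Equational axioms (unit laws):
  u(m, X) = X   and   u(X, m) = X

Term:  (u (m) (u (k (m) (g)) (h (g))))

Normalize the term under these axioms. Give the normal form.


normal form = (u (k (m) (g)) (h (g)))

1. (u (m) (u (k (m) (g)) (h (g))))  →  (u (k (m) (g)) (h (g)))


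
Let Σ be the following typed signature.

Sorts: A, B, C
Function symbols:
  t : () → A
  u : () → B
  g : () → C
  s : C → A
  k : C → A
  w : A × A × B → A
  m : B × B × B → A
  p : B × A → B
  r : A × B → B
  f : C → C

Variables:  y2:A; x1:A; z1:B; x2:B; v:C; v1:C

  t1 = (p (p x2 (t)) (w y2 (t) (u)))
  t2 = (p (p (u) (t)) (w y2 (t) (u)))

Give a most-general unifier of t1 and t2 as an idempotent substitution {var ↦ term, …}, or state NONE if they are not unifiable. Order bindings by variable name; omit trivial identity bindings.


{x2 ↦ (u)}


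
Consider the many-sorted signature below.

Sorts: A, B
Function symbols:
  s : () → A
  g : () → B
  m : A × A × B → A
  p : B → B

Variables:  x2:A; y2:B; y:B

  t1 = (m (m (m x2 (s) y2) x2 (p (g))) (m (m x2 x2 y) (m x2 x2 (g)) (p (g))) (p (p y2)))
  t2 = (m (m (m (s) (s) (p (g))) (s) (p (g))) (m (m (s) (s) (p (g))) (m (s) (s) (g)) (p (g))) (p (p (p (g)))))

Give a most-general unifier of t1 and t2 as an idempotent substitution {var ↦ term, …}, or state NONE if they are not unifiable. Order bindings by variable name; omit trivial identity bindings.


{x2 ↦ (s), y ↦ (p (g)), y2 ↦ (p (g))}


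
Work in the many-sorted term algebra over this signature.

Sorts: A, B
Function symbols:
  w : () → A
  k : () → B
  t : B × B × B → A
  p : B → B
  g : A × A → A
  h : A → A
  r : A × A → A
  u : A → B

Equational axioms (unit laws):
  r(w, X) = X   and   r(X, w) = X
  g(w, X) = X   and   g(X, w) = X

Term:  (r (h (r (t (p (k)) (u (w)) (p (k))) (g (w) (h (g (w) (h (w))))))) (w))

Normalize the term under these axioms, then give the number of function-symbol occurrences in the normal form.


1. (r (h (r (t (p (k)) (u (w)) (p (k))) (g (w) (h (g (w) (h (w))))))) (w))  →  (h (r (t (p (k)) (u (w)) (p (k))) (g (w) (h (g (w) (h (w)))))))
2. (h (r (t (p (k)) (u (w)) (p (k))) (g (w) (h (g (w) (h (w)))))))  →  (h (r (t (p (k)) (u (w)) (p (k))) (h (g (w) (h (w))))))
3. (h (r (t (p (k)) (u (w)) (p (k))) (h (g (w) (h (w))))))  →  (h (r (t (p (k)) (u (w)) (p (k))) (h (h (w)))))
normal form: (h (r (t (p (k)) (u (w)) (p (k))) (h (h (w)))))

size = 12


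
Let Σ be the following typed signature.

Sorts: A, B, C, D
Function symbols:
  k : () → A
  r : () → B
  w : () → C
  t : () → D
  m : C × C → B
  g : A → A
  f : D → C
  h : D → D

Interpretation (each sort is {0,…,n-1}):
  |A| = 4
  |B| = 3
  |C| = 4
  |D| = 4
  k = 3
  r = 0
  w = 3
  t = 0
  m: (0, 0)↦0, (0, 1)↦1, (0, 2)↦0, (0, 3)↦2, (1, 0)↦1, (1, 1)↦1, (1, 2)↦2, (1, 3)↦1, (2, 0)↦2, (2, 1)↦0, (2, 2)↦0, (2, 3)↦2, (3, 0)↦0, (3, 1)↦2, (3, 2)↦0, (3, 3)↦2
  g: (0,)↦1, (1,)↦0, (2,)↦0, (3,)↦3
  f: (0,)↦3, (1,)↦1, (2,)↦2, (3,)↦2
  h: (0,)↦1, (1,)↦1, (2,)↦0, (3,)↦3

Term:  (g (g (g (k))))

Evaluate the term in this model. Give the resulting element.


  k = 3
  (g (k)) = g(3,) = 3
  (g (g (k))) = g(3,) = 3
  (g (g (g (k)))) = g(3,) = 3

value = 3


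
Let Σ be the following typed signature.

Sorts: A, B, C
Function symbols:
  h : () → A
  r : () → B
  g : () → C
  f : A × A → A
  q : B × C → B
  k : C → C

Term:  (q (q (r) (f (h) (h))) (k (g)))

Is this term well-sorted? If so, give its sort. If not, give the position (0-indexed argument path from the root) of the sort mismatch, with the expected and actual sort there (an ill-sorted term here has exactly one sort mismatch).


    (r) : B
      (h) : A
      (h) : A
    (f (h) (h)) : A
  (q (r) (f (h) (h))) : ✗ arg 1 at [0, 1] has sort A, expected C
    (g) : C
  (k (g)) : C

ill-sorted at position [0, 1]: expected C, got A


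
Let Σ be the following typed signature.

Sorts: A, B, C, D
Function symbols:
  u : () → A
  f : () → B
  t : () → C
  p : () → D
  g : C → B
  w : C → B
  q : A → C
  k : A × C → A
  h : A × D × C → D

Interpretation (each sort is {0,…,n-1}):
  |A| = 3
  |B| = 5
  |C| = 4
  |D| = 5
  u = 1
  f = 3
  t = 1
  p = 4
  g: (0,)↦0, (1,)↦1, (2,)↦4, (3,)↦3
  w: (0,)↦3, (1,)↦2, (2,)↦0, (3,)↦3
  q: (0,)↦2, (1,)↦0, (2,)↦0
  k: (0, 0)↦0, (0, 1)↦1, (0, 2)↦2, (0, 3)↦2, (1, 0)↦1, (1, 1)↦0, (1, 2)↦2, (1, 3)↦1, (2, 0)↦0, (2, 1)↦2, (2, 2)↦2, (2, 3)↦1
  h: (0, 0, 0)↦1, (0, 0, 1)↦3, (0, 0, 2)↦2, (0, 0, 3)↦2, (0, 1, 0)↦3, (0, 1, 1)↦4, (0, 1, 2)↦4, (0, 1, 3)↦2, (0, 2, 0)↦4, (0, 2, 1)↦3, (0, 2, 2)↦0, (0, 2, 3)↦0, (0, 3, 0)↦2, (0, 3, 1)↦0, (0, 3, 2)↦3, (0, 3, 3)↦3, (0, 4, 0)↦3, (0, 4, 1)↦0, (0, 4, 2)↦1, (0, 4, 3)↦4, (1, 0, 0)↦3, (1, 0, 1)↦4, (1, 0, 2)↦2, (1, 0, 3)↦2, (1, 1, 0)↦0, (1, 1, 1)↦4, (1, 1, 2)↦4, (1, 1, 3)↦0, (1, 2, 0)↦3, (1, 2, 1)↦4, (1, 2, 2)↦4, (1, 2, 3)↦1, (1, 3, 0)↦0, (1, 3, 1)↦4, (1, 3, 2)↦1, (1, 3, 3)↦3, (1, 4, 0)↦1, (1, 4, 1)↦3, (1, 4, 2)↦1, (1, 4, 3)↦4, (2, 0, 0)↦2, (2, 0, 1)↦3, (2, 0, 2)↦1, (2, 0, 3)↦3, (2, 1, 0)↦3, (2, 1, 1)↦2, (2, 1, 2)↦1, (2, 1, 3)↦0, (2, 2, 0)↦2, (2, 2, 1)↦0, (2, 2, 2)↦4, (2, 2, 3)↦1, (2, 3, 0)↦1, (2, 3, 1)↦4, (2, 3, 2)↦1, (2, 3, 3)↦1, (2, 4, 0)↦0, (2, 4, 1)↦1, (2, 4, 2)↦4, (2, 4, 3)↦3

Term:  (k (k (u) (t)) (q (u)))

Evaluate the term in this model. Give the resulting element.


value = 0

  u = 1
  t = 1
  (k (u) (t)) = k(1, 1) = 0
  u = 1
  (q (u)) = q(1,) = 0
  (k (k (u) (t)) (q (u))) = k(0, 0) = 0


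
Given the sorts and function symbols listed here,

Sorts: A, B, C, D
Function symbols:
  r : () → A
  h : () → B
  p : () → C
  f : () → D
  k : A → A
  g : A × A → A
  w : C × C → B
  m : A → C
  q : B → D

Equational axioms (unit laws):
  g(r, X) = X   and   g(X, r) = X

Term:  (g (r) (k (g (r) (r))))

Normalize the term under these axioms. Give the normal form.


normal form = (k (r))

1. (g (r) (k (g (r) (r))))  →  (k (g (r) (r)))
2. (k (g (r) (r)))  →  (k (r))


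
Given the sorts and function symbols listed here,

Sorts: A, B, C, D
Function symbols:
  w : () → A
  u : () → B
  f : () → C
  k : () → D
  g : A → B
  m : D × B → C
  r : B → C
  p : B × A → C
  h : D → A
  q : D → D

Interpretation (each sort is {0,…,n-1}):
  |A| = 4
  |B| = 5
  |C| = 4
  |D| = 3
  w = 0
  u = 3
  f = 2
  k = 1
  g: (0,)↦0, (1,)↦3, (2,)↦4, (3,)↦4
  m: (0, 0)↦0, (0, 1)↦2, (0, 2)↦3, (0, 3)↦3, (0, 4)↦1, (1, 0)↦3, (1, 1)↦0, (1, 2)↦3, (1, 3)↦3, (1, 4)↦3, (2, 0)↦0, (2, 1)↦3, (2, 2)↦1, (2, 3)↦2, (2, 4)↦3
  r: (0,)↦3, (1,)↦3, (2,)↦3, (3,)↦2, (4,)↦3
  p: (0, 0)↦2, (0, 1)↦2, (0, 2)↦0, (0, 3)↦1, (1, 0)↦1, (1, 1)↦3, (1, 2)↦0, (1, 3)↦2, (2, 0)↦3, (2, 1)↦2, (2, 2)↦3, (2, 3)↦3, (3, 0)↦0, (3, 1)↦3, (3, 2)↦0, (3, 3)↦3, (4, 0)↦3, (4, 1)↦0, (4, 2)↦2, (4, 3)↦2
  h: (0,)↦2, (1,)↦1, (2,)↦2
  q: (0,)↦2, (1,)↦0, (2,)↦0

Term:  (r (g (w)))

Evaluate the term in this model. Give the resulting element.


value = 3

  w = 0
  (g (w)) = g(0,) = 0
  (r (g (w))) = r(0,) = 3


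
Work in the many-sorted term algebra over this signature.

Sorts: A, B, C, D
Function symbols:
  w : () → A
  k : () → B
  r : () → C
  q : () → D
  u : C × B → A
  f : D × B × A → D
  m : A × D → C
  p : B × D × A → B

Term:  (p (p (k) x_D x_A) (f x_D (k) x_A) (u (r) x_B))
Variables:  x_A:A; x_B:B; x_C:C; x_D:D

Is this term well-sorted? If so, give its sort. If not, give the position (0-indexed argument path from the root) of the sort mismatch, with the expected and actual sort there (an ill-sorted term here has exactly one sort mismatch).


well-sorted; sort = B

    (k) : B
    x_D : D
    x_A : A
  (p (k) x_D x_A) : B
    x_D : D
    (k) : B
    x_A : A
  (f x_D (k) x_A) : D
    (r) : C
    x_B : B
  (u (r) x_B) : A
(p (p (k) x_D x_A) (f x_D (k) x_A) (u (r) x_B)) : B


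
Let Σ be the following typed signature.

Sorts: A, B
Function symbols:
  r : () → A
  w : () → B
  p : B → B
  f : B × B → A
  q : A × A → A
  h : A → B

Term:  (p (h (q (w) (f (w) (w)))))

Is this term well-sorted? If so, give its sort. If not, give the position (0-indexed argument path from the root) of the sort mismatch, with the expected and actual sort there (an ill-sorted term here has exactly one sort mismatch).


ill-sorted at position [0, 0, 0]: expected A, got B

      (w) : B
        (w) : B
        (w) : B
      (f (w) (w)) : A
    (q (w) (f (w) (w))) : ✗ arg 0 at [0, 0, 0] has sort B, expected A


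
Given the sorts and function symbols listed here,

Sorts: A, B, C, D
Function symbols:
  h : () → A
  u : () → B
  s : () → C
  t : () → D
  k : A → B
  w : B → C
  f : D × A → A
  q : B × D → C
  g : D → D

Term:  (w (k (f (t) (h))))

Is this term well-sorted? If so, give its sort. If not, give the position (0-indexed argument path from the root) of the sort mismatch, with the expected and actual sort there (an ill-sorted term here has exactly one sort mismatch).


      (t) : D
      (h) : A
    (f (t) (h)) : A
  (k (f (t) (h))) : B
(w (k (f (t) (h)))) : C

well-sorted; sort = C


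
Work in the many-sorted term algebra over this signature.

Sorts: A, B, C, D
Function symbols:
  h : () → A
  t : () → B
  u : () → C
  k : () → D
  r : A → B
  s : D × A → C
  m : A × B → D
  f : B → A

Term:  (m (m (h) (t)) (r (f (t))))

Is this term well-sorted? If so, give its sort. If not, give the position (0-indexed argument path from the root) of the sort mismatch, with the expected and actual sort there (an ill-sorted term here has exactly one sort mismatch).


    (h) : A
    (t) : B
  (m (h) (t)) : D
      (t) : B
    (f (t)) : A
  (r (f (t))) : B
(m (m (h) (t)) (r (f (t)))) : ✗ arg 0 at [0] has sort D, expected A

ill-sorted at position [0]: expected A, got D


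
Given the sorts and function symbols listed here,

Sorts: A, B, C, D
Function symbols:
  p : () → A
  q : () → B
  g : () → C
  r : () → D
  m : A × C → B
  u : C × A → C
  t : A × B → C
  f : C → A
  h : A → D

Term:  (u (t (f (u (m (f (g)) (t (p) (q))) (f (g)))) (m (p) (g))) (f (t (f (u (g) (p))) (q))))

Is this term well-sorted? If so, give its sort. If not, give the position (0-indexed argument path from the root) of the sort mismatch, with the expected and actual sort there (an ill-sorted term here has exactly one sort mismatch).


            (g) : C
          (f (g)) : A
            (p) : A
            (q) : B
          (t (p) (q)) : C
        (m (f (g)) (t (p) (q))) : B
          (g) : C
        (f (g)) : A
      (u (m (f (g)) (t (p) (q))) (f (g))) : ✗ arg 0 at [0, 0, 0, 0] has sort B, expected C
      (p) : A
      (g) : C
    (m (p) (g)) : B
          (g) : C
          (p) : A
        (u (g) (p)) : C
      (f (u (g) (p))) : A
      (q) : B
    (t (f (u (g) (p))) (q)) : C
  (f (t (f (u (g) (p))) (q))) : A

ill-sorted at position [0, 0, 0, 0]: expected C, got B


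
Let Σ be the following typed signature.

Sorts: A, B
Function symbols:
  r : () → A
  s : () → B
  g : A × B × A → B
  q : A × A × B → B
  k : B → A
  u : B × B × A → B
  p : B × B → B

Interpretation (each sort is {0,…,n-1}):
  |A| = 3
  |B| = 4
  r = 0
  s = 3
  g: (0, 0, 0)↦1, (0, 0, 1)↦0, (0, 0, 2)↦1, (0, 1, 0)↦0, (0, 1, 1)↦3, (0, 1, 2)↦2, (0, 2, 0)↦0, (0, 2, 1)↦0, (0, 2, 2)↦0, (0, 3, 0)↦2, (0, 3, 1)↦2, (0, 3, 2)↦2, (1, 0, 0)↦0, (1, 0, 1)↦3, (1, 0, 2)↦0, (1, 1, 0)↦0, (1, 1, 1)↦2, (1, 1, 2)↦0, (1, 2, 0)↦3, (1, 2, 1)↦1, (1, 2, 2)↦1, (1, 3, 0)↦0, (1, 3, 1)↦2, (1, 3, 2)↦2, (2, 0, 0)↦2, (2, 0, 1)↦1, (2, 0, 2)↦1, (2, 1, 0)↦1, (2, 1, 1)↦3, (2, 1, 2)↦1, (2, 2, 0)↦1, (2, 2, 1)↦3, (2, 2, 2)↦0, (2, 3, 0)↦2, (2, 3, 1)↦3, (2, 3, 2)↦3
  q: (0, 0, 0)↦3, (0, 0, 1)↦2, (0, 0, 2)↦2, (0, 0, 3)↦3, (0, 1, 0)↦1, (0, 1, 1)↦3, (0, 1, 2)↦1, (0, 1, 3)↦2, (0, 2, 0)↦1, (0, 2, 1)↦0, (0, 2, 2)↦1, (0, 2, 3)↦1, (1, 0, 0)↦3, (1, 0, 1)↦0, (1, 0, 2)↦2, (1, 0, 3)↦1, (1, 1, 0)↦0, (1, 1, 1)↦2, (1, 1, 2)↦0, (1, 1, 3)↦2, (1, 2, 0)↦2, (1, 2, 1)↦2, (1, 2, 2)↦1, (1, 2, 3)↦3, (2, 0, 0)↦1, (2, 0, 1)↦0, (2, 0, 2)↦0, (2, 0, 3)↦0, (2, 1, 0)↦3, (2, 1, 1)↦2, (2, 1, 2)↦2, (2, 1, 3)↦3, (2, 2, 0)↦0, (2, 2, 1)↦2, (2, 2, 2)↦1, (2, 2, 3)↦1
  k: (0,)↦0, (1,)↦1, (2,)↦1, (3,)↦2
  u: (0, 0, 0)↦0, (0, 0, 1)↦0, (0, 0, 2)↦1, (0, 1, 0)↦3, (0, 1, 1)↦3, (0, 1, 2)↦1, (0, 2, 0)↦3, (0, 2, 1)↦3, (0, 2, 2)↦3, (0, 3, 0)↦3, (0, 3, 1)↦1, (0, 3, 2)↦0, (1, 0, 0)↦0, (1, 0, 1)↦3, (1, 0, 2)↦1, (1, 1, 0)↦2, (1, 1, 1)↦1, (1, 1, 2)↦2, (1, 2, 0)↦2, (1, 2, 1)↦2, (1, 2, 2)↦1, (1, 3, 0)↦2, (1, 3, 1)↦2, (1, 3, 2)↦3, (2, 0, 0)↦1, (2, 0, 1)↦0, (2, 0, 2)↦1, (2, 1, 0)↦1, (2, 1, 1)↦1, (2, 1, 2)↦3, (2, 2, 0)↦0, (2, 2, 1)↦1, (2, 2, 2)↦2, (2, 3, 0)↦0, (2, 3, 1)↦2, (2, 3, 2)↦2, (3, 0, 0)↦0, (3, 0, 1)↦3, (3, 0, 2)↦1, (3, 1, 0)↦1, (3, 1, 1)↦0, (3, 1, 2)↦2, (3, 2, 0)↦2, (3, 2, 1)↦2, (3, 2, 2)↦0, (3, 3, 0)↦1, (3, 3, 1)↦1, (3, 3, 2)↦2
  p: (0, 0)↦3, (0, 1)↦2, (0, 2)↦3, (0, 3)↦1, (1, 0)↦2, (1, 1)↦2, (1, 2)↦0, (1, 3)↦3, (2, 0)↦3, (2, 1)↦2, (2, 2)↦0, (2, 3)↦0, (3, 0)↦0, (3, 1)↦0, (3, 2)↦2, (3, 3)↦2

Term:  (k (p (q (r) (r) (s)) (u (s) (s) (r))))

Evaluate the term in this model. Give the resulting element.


  r = 0
  r = 0
  s = 3
  (q (r) (r) (s)) = q(0, 0, 3) = 3
  s = 3
  s = 3
  r = 0
  (u (s) (s) (r)) = u(3, 3, 0) = 1
  (p (q (r) (r) (s)) (u (s) (s) (r))) = p(3, 1) = 0
  (k (p (q (r) (r) (s)) (u (s) (s) (r)))) = k(0,) = 0

value = 0


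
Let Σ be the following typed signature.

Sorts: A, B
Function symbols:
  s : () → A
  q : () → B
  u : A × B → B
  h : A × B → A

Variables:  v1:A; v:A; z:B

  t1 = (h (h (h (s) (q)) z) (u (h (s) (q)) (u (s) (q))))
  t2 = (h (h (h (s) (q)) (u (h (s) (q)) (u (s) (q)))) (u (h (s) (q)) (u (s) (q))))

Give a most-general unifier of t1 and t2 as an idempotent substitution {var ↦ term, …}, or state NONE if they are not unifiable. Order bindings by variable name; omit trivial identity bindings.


{z ↦ (u (h (s) (q)) (u (s) (q)))}
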